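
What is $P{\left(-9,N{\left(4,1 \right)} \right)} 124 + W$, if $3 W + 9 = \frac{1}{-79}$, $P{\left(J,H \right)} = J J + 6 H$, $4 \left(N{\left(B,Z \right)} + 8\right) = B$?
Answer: $\frac{1145420}{237} \approx 4833.0$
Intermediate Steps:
$N{\left(B,Z \right)} = -8 + \frac{B}{4}$
$P{\left(J,H \right)} = J^{2} + 6 H$
$W = - \frac{712}{237}$ ($W = -3 + \frac{1}{3 \left(-79\right)} = -3 + \frac{1}{3} \left(- \frac{1}{79}\right) = -3 - \frac{1}{237} = - \frac{712}{237} \approx -3.0042$)
$P{\left(-9,N{\left(4,1 \right)} \right)} 124 + W = \left(\left(-9\right)^{2} + 6 \left(-8 + \frac{1}{4} \cdot 4\right)\right) 124 - \frac{712}{237} = \left(81 + 6 \left(-8 + 1\right)\right) 124 - \frac{712}{237} = \left(81 + 6 \left(-7\right)\right) 124 - \frac{712}{237} = \left(81 - 42\right) 124 - \frac{712}{237} = 39 \cdot 124 - \frac{712}{237} = 4836 - \frac{712}{237} = \frac{1145420}{237}$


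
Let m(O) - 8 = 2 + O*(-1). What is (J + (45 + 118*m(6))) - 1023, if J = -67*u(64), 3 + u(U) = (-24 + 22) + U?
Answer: -4459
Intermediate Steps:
m(O) = 10 - O (m(O) = 8 + (2 + O*(-1)) = 8 + (2 - O) = 10 - O)
u(U) = -5 + U (u(U) = -3 + ((-24 + 22) + U) = -3 + (-2 + U) = -5 + U)
J = -3953 (J = -67*(-5 + 64) = -67*59 = -3953)
(J + (45 + 118*m(6))) - 1023 = (-3953 + (45 + 118*(10 - 1*6))) - 1023 = (-3953 + (45 + 118*(10 - 6))) - 1023 = (-3953 + (45 + 118*4)) - 1023 = (-3953 + (45 + 472)) - 1023 = (-3953 + 517) - 1023 = -3436 - 1023 = -4459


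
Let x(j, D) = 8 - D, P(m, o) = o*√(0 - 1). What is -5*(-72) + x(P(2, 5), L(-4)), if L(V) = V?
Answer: 372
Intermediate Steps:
P(m, o) = I*o (P(m, o) = o*√(-1) = o*I = I*o)
-5*(-72) + x(P(2, 5), L(-4)) = -5*(-72) + (8 - 1*(-4)) = 360 + (8 + 4) = 360 + 12 = 372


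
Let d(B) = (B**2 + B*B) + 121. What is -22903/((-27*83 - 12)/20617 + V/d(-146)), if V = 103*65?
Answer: -20187588278703/41708306 ≈ -4.8402e+5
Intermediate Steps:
d(B) = 121 + 2*B**2 (d(B) = (B**2 + B**2) + 121 = 2*B**2 + 121 = 121 + 2*B**2)
V = 6695
-22903/((-27*83 - 12)/20617 + V/d(-146)) = -22903/((-27*83 - 12)/20617 + 6695/(121 + 2*(-146)**2)) = -22903/((-2241 - 12)*(1/20617) + 6695/(121 + 2*21316)) = -22903/(-2253*1/20617 + 6695/(121 + 42632)) = -22903/(-2253/20617 + 6695/42753) = -22903/41708306/881438601 = -22903*881438601/41708306 = -20187588278703/41708306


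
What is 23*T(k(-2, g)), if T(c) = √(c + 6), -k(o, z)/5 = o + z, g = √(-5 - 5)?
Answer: 23*√(16 - 5*I*√10) ≈ 100.9 - 41.446*I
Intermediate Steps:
g = I*√10 (g = √(-10) = I*√10 ≈ 3.1623*I)
k(o, z) = -5*o - 5*z (k(o, z) = -5*(o + z) = -5*o - 5*z)
T(c) = √(6 + c)
23*T(k(-2, g)) = 23*√(6 + (-5*(-2) - 5*I*√10)) = 23*√(6 + (10 - 5*I*√10)) = 23*√(16 - 5*I*√10)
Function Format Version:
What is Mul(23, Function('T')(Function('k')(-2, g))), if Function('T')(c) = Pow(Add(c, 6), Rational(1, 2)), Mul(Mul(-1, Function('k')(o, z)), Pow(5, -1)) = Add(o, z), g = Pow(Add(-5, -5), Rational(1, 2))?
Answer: Mul(23, Pow(Add(16, Mul(-5, I, Pow(10, Rational(1, 2)))), Rational(1, 2))) ≈ Add(100.90, Mul(-41.446, I))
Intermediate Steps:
g = Mul(I, Pow(10, Rational(1, 2))) (g = Pow(-10, Rational(1, 2)) = Mul(I, Pow(10, Rational(1, 2))) ≈ Mul(3.1623, I))
Function('k')(o, z) = Add(Mul(-5, o), Mul(-5, z)) (Function('k')(o, z) = Mul(-5, Add(o, z)) = Add(Mul(-5, o), Mul(-5, z)))
Function('T')(c) = Pow(Add(6, c), Rational(1, 2))
Mul(23, Function('T')(Function('k')(-2, g))) = Mul(23, Pow(Add(6, Add(Mul(-5, -2), Mul(-5, Mul(I, Pow(10, Rational(1, 2)))))), Rational(1, 2))) = Mul(23, Pow(Add(6, Add(10, Mul(-5, I, Pow(10, Rational(1, 2))))), Rational(1, 2))) = Mul(23, Pow(Add(16, Mul(-5, I, Pow(10, Rational(1, 2)))), Rational(1, 2)))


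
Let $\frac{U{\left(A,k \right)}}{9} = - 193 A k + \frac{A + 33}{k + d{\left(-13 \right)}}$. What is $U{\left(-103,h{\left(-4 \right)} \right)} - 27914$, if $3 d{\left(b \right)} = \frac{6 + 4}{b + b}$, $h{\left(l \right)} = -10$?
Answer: $- \frac{143539982}{79} \approx -1.817 \cdot 10^{6}$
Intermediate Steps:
$d{\left(b \right)} = \frac{5}{3 b}$ ($d{\left(b \right)} = \frac{\left(6 + 4\right) \frac{1}{b + b}}{3} = \frac{10 \frac{1}{2 b}}{3} = \frac{5 \frac{1}{b}}{3} = \frac{5}{3 b}$)
$U{\left(A,k \right)} = - 1737 A k + \frac{9 \left(33 + A\right)}{- \frac{5}{39} + k}$ ($U{\left(A,k \right)} = 9 \left(- 193 A k + \frac{A + 33}{k + \frac{5}{3 \left(-13\right)}}\right) = 9 \left(- 193 A k + \frac{33 + A}{k + \frac{5}{3} \left(- \frac{1}{13}\right)}\right) = 9 \left(- 193 A k + \frac{33 + A}{k - \frac{5}{39}}\right) = 9 \left(- 193 A k + \frac{33 + A}{- \frac{5}{39} + k}\right) = 9 \left(\frac{33 + A}{- \frac{5}{39} + k} - 193 A k\right) = - 1737 A k + \frac{9 \left(33 + A\right)}{- \frac{5}{39} + k}$)
$U{\left(-103,h{\left(-4 \right)} \right)} - 27914 = \frac{9 \left(1287 + 39 \left(-103\right) - - 775281 \left(-10\right)^{2} + 965 \left(-103\right) \left(-10\right)\right)}{-5 + 39 \left(-10\right)} - 27914 = \frac{9 \left(1287 - 4017 - \left(-775281\right) 100 + 993950\right)}{-5 - 390} - 27914 = \frac{9 \left(1287 - 4017 + 77528100 + 993950\right)}{-395} - 27914 = 9 \left(- \frac{1}{395}\right) 78519320 - 27914 = - \frac{141334776}{79} - 27914 = - \frac{143539982}{79}$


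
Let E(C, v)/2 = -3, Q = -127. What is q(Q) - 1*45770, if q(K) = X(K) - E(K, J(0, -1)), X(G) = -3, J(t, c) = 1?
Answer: -45767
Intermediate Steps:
E(C, v) = -6 (E(C, v) = 2*(-3) = -6)
q(K) = 3 (q(K) = -3 - 1*(-6) = -3 + 6 = 3)
q(Q) - 1*45770 = 3 - 1*45770 = 3 - 45770 = -45767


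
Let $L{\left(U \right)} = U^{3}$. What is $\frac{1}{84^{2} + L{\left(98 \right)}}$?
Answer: $\frac{1}{948248} \approx 1.0546 \cdot 10^{-6}$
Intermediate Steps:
$\frac{1}{84^{2} + L{\left(98 \right)}} = \frac{1}{84^{2} + 98^{3}} = \frac{1}{7056 + 941192} = \frac{1}{948248}$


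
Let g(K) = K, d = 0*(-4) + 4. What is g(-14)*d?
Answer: -56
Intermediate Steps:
d = 4 (d = 0 + 4 = 4)
g(-14)*d = -14*4 = -56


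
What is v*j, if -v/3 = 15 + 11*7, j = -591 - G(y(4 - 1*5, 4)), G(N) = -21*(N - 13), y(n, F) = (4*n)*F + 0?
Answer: 331200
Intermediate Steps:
y(n, F) = 4*F*n (y(n, F) = 4*F*n + 0 = 4*F*n)
G(N) = 273 - 21*N (G(N) = -21*(-13 + N) = 273 - 21*N)
j = -1200 (j = -591 - (273 - 84*4*(4 - 1*5)) = -591 - (273 - 84*4*(4 - 5)) = -591 - (273 - 84*4*(-1)) = -591 - (273 - 21*(-16)) = -591 - (273 + 336) = -591 - 1*609 = -591 - 609 = -1200)
v = -276 (v = -3*(15 + 11*7) = -3*(15 + 77) = -3*92 = -276)
v*j = -276*(-1200) = 331200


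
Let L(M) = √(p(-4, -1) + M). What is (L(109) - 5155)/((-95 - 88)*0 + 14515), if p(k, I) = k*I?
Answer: -1031/2903 + √113/14515 ≈ -0.35442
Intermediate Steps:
p(k, I) = I*k
L(M) = √(4 + M) (L(M) = √(-1*(-4) + M) = √(4 + M))
(L(109) - 5155)/((-95 - 88)*0 + 14515) = (√(4 + 109) - 5155)/((-95 - 88)*0 + 14515) = (√113 - 5155)/(-183*0 + 14515) = (-5155 + √113)/(0 + 14515) = (-5155 + √113)/14515 = (-5155 + √113)*(1/14515) = -1031/2903 + √113/14515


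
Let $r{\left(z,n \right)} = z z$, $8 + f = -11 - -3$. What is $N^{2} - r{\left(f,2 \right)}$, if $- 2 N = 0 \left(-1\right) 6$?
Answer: $-256$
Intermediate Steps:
$f = -16$ ($f = -8 - 8 = -16$)
$r{\left(z,n \right)} = z^{2}$
$N = 0$ ($N = - \frac{0 \left(-1\right) 6}{2} = - \frac{0 \cdot 6}{2} = \left(- \frac{1}{2}\right) 0 = 0$)
$N^{2} - r{\left(f,2 \right)} = 0^{2} - \left(-16\right)^{2} = 0 - 256 = -256$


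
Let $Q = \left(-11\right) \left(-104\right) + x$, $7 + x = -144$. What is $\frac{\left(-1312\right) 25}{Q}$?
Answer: $- \frac{32800}{993} \approx -33.031$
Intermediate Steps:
$x = -151$ ($x = -7 - 144 = -151$)
$Q = 993$ ($Q = \left(-11\right) \left(-104\right) - 151 = 1144 - 151 = 993$)
$\frac{\left(-1312\right) 25}{Q} = \frac{\left(-1312\right) 25}{993} = \left(-32800\right) \frac{1}{993} = - \frac{32800}{993}$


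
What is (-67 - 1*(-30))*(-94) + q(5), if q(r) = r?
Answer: 3483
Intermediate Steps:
(-67 - 1*(-30))*(-94) + q(5) = (-67 - 1*(-30))*(-94) + 5 = (-67 + 30)*(-94) + 5 = -37*(-94) + 5 = 3478 + 5 = 3483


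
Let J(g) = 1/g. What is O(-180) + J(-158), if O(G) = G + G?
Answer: -56881/158 ≈ -360.01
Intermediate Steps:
O(G) = 2*G
O(-180) + J(-158) = 2*(-180) + 1/(-158) = -360 - 1/158 = -56881/158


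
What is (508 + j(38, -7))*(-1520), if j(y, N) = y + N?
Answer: -819280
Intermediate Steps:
j(y, N) = N + y
(508 + j(38, -7))*(-1520) = (508 + (-7 + 38))*(-1520) = (508 + 31)*(-1520) = 539*(-1520) = -819280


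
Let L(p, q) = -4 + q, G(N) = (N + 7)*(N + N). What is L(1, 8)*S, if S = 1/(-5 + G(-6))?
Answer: -4/17 ≈ -0.23529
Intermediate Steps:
G(N) = 2*N*(7 + N) (G(N) = (7 + N)*(2*N) = 2*N*(7 + N))
S = -1/17 (S = 1/(-5 + 2*(-6)*(7 - 6)) = 1/(-5 + 2*(-6)*1) = 1/(-5 - 12) = 1/(-17) = -1/17 ≈ -0.058824)
L(1, 8)*S = (-4 + 8)*(-1/17) = 4*(-1/17) = -4/17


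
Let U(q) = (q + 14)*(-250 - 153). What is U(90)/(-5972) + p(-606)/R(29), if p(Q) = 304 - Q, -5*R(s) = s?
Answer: -6489288/43297 ≈ -149.88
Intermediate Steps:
R(s) = -s/5
U(q) = -5642 - 403*q (U(q) = (14 + q)*(-403) = -5642 - 403*q)
U(90)/(-5972) + p(-606)/R(29) = (-5642 - 403*90)/(-5972) + (304 - 1*(-606))/((-⅕*29)) = (-5642 - 36270)*(-1/5972) + (304 + 606)/(-29/5) = -41912*(-1/5972) + 910*(-5/29) = 10478/1493 - 4550/29 = -6489288/43297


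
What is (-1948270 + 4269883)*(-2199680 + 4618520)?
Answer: 5615610388920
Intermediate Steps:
(-1948270 + 4269883)*(-2199680 + 4618520) = 2321613*2418840 = 5615610388920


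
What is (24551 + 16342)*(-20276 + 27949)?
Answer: 313771989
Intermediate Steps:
(24551 + 16342)*(-20276 + 27949) = 40893*7673 = 313771989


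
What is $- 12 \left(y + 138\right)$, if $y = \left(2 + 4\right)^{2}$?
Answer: $-2088$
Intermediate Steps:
$y = 36$ ($y = 6^{2} = 36$)
$- 12 \left(y + 138\right) = - 12 \left(36 + 138\right) = \left(-12\right) 174 = -2088$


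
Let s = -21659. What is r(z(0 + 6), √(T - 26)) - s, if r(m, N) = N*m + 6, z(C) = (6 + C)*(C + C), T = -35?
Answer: 21665 + 144*I*√61 ≈ 21665.0 + 1124.7*I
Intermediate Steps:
z(C) = 2*C*(6 + C) (z(C) = (6 + C)*(2*C) = 2*C*(6 + C))
r(m, N) = 6 + N*m
r(z(0 + 6), √(T - 26)) - s = (6 + √(-35 - 26)*(2*(0 + 6)*(6 + (0 + 6)))) - 1*(-21659) = (6 + √(-61)*(2*6*(6 + 6))) + 21659 = (6 + (I*√61)*(2*6*12)) + 21659 = (6 + (I*√61)*144) + 21659 = (6 + 144*I*√61) + 21659 = 21665 + 144*I*√61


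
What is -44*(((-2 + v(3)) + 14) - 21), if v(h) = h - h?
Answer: 396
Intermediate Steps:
v(h) = 0
-44*(((-2 + v(3)) + 14) - 21) = -44*(((-2 + 0) + 14) - 21) = -44*((-2 + 14) - 21) = -44*(12 - 21) = -44*(-9) = 396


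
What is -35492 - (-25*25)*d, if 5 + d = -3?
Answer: -40492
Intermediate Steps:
d = -8 (d = -5 - 3 = -8)
-35492 - (-25*25)*d = -35492 - (-25*25)*(-8) = -35492 - (-625)*(-8) = -35492 - 1*5000 = -35492 - 5000 = -40492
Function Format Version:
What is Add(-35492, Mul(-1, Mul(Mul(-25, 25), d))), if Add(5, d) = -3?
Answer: -40492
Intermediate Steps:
d = -8 (d = Add(-5, -3) = -8)
Add(-35492, Mul(-1, Mul(Mul(-25, 25), d))) = Add(-35492, Mul(-1, Mul(Mul(-25, 25), -8))) = Add(-35492, Mul(-1, Mul(-625, -8))) = Add(-35492, Mul(-1, 5000)) = Add(-35492, -5000) = -40492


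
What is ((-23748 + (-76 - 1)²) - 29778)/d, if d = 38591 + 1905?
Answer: -47597/40496 ≈ -1.1754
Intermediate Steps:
d = 40496
((-23748 + (-76 - 1)²) - 29778)/d = ((-23748 + (-76 - 1)²) - 29778)/40496 = ((-23748 + (-77)²) - 29778)*(1/40496) = ((-23748 + 5929) - 29778)*(1/40496) = (-17819 - 29778)*(1/40496) = -47597*1/40496 = -47597/40496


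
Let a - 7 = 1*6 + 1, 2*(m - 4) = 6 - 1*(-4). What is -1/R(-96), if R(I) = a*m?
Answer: -1/126 ≈ -0.0079365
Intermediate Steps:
m = 9 (m = 4 + (6 - 1*(-4))/2 = 4 + (6 + 4)/2 = 4 + (1/2)*10 = 4 + 5 = 9)
a = 14 (a = 7 + (1*6 + 1) = 7 + (6 + 1) = 7 + 7 = 14)
R(I) = 126 (R(I) = 14*9 = 126)
-1/R(-96) = -1/126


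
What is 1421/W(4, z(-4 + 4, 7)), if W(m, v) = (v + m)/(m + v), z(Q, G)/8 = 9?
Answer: 1421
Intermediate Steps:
z(Q, G) = 72 (z(Q, G) = 8*9 = 72)
W(m, v) = 1 (W(m, v) = (m + v)/(m + v) = 1)
1421/W(4, z(-4 + 4, 7)) = 1421/1 = 1421*1 = 1421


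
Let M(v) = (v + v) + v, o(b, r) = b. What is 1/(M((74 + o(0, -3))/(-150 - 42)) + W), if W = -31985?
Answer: -32/1023557 ≈ -3.1264e-5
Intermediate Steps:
M(v) = 3*v (M(v) = 2*v + v = 3*v)
1/(M((74 + o(0, -3))/(-150 - 42)) + W) = 1/(3*((74 + 0)/(-150 - 42)) - 31985) = 1/(3*(74/(-192)) - 31985) = 1/(3*(74*(-1/192)) - 31985) = 1/(3*(-37/96) - 31985) = 1/(-37/32 - 31985) = 1/(-1023557/32) = -32/1023557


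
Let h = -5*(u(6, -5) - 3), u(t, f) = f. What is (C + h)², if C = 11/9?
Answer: 137641/81 ≈ 1699.3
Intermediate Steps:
C = 11/9 (C = 11*(⅑) = 11/9 ≈ 1.2222)
h = 40 (h = -5*(-5 - 3) = -5*(-8) = 40)
(C + h)² = (11/9 + 40)² = (371/9)² = 137641/81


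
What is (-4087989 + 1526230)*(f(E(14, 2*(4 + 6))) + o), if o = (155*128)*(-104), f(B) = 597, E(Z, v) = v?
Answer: 5284301680117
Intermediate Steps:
o = -2063360 (o = 19840*(-104) = -2063360)
(-4087989 + 1526230)*(f(E(14, 2*(4 + 6))) + o) = (-4087989 + 1526230)*(597 - 2063360) = -2561759*(-2062763) = 5284301680117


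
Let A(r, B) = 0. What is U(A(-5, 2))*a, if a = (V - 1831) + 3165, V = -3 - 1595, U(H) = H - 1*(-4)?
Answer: -1056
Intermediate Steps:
U(H) = 4 + H (U(H) = H + 4 = 4 + H)
V = -1598
a = -264 (a = (-1598 - 1831) + 3165 = -3429 + 3165 = -264)
U(A(-5, 2))*a = (4 + 0)*(-264) = 4*(-264) = -1056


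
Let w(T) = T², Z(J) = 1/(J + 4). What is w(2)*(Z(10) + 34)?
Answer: 954/7 ≈ 136.29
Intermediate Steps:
Z(J) = 1/(4 + J)
w(2)*(Z(10) + 34) = 2²*(1/(4 + 10) + 34) = 4*(1/14 + 34) = 4*(477/14) = 954/7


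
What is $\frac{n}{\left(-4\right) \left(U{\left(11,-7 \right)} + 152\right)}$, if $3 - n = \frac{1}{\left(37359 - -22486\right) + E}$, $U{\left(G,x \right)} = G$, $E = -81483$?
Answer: $- \frac{64915}{14107976} \approx -0.0046013$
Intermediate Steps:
$n = \frac{64915}{21638}$ ($n = 3 - \frac{1}{\left(37359 - -22486\right) - 81483} = 3 - \frac{1}{\left(37359 + 22486\right) - 81483} = 3 - \frac{1}{59845 - 81483} = 3 - \frac{1}{-21638} = 3 - - \frac{1}{21638} = 3 + \frac{1}{21638} = \frac{64915}{21638} \approx 3.0$)
$\frac{n}{\left(-4\right) \left(U{\left(11,-7 \right)} + 152\right)} = \frac{64915}{21638 \left(- 4 \left(11 + 152\right)\right)} = \frac{64915}{21638 \left(\left(-4\right) 163\right)} = \frac{64915}{21638 \left(-652\right)} = \frac{64915}{21638} \left(- \frac{1}{652}\right) = - \frac{64915}{14107976}$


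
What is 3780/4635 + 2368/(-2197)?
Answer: -59356/226291 ≈ -0.26230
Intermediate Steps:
3780/4635 + 2368/(-2197) = 3780*(1/4635) + 2368*(-1/2197) = 84/103 - 2368/2197 = -59356/226291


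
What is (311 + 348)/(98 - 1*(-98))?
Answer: 659/196 ≈ 3.3622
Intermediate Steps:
(311 + 348)/(98 - 1*(-98)) = 659/(98 + 98) = 659/196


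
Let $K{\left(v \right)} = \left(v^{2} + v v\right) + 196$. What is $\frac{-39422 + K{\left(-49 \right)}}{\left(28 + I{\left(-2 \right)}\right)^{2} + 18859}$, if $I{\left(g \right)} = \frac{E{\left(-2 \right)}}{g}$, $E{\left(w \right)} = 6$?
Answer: $- \frac{8606}{4871} \approx -1.7668$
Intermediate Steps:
$I{\left(g \right)} = \frac{6}{g}$
$K{\left(v \right)} = 196 + 2 v^{2}$ ($K{\left(v \right)} = \left(v^{2} + v^{2}\right) + 196 = 2 v^{2} + 196 = 196 + 2 v^{2}$)
$\frac{-39422 + K{\left(-49 \right)}}{\left(28 + I{\left(-2 \right)}\right)^{2} + 18859} = \frac{-39422 + \left(196 + 2 \left(-49\right)^{2}\right)}{\left(28 + \frac{6}{-2}\right)^{2} + 18859} = \frac{-39422 + \left(196 + 2 \cdot 2401\right)}{\left(28 + 6 \left(- \frac{1}{2}\right)\right)^{2} + 18859} = \frac{-39422 + \left(196 + 4802\right)}{\left(28 - 3\right)^{2} + 18859} = \frac{-39422 + 4998}{25^{2} + 18859} = - \frac{34424}{625 + 18859} = - \frac{34424}{19484} = \left(-34424\right) \frac{1}{19484} = - \frac{8606}{4871}$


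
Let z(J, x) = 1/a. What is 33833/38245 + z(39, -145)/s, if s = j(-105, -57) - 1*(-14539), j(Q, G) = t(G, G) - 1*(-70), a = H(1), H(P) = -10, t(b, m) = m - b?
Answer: 197704989/223488482 ≈ 0.88463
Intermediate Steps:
a = -10
j(Q, G) = 70 (j(Q, G) = (G - G) - 1*(-70) = 0 + 70 = 70)
s = 14609 (s = 70 - 1*(-14539) = 70 + 14539 = 14609)
z(J, x) = -⅒ (z(J, x) = 1/(-10) = -⅒)
33833/38245 + z(39, -145)/s = 33833/38245 - ⅒/14609 = 33833*(1/38245) - ⅒*1/14609 = 33833/38245 - 1/146090 = 197704989/223488482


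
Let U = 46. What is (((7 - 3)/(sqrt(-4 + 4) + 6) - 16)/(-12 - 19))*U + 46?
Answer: 6394/93 ≈ 68.753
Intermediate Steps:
(((7 - 3)/(sqrt(-4 + 4) + 6) - 16)/(-12 - 19))*U + 46 = (((7 - 3)/(sqrt(-4 + 4) + 6) - 16)/(-12 - 19))*46 + 46 = ((4/(sqrt(0) + 6) - 16)/(-31))*46 + 46 = ((4/(0 + 6) - 16)*(-1/31))*46 + 46 = ((4/6 - 16)*(-1/31))*46 + 46 = ((4*(1/6) - 16)*(-1/31))*46 + 46 = ((2/3 - 16)*(-1/31))*46 + 46 = -46/3*(-1/31)*46 + 46 = (46/93)*46 + 46 = 2116/93 + 46 = 6394/93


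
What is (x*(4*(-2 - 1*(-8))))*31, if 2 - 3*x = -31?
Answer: 8184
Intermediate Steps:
x = 11 (x = ⅔ - ⅓*(-31) = ⅔ + 31/3 = 11)
(x*(4*(-2 - 1*(-8))))*31 = (11*(4*(-2 - 1*(-8))))*31 = (11*(4*(-2 + 8)))*31 = (11*(4*6))*31 = (11*24)*31 = 264*31 = 8184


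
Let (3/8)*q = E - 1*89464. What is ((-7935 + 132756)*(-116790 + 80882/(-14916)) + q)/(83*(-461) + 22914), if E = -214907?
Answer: 36244222056243/38157614 ≈ 9.4986e+5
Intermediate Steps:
q = -811656 (q = 8*(-214907 - 1*89464)/3 = 8*(-214907 - 89464)/3 = (8/3)*(-304371) = -811656)
((-7935 + 132756)*(-116790 + 80882/(-14916)) + q)/(83*(-461) + 22914) = ((-7935 + 132756)*(-116790 + 80882/(-14916)) - 811656)/(83*(-461) + 22914) = (124821*(-116790 + 80882*(-1/14916)) - 811656)/(-38263 + 22914) = (124821*(-116790 - 40441/7458) - 811656)/(-15349) = (124821*(-871060261/7458) - 811656)*(-1/15349) = (-36242204279427/2486 - 811656)*(-1/15349) = -36244222056243/2486*(-1/15349) = 36244222056243/38157614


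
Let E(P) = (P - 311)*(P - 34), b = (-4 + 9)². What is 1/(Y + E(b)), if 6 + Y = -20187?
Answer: -1/17619 ≈ -5.6757e-5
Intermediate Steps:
b = 25 (b = 5² = 25)
E(P) = (-311 + P)*(-34 + P)
Y = -20193 (Y = -6 - 20187 = -20193)
1/(Y + E(b)) = 1/(-20193 + (10574 + 25² - 345*25)) = 1/(-20193 + (10574 + 625 - 8625)) = 1/(-20193 + 2574) = 1/(-17619) = -1/17619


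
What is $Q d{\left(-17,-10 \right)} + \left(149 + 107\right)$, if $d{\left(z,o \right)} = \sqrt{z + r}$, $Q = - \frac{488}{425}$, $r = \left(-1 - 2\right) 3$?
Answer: $256 - \frac{488 i \sqrt{26}}{425} \approx 256.0 - 5.8549 i$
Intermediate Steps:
$r = -9$ ($r = \left(-3\right) 3 = -9$)
$Q = - \frac{488}{425}$ ($Q = \left(-488\right) \frac{1}{425} = - \frac{488}{425} \approx -1.1482$)
$d{\left(z,o \right)} = \sqrt{-9 + z}$ ($d{\left(z,o \right)} = \sqrt{z - 9} = \sqrt{-9 + z}$)
$Q d{\left(-17,-10 \right)} + \left(149 + 107\right) = - \frac{488 \sqrt{-9 - 17}}{425} + \left(149 + 107\right) = - \frac{488 \sqrt{-26}}{425} + 256 = - \frac{488 i \sqrt{26}}{425} + 256 = 256 - \frac{488 i \sqrt{26}}{425}$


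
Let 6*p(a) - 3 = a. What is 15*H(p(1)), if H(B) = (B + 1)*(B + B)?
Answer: 100/3 ≈ 33.333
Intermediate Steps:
p(a) = ½ + a/6
H(B) = 2*B*(1 + B) (H(B) = (1 + B)*(2*B) = 2*B*(1 + B))
15*H(p(1)) = 15*(2*(½ + (⅙)*1)*(1 + (½ + (⅙)*1))) = 15*(2*(½ + ⅙)*(1 + (½ + ⅙))) = 15*(2*(⅔)*(1 + ⅔)) = 15*(2*(⅔)*(5/3)) = 15*(20/9) = 100/3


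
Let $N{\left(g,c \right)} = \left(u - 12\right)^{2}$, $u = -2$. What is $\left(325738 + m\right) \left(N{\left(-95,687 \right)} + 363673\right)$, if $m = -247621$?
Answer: $28424354673$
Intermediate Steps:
$N{\left(g,c \right)} = 196$ ($N{\left(g,c \right)} = \left(-2 - 12\right)^{2} = \left(-14\right)^{2} = 196$)
$\left(325738 + m\right) \left(N{\left(-95,687 \right)} + 363673\right) = \left(325738 - 247621\right) \left(196 + 363673\right) = 78117 \cdot 363869 = 28424354673$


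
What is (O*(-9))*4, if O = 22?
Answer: -792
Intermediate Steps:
(O*(-9))*4 = (22*(-9))*4 = -198*4 = -792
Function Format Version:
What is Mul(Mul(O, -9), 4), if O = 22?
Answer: -792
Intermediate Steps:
Mul(Mul(O, -9), 4) = Mul(Mul(22, -9), 4) = Mul(-198, 4) = -792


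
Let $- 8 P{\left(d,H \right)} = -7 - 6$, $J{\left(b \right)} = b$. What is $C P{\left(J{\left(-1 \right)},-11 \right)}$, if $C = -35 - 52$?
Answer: $- \frac{1131}{8} \approx -141.38$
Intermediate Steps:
$P{\left(d,H \right)} = \frac{13}{8}$ ($P{\left(d,H \right)} = - \frac{-7 - 6}{8} = \left(- \frac{1}{8}\right) \left(-13\right) = \frac{13}{8}$)
$C = -87$
$C P{\left(J{\left(-1 \right)},-11 \right)} = \left(-87\right) \frac{13}{8} = - \frac{1131}{8}$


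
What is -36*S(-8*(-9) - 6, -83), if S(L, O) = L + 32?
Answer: -3528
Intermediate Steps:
S(L, O) = 32 + L
-36*S(-8*(-9) - 6, -83) = -36*(32 + (-8*(-9) - 6)) = -36*(32 + (72 - 6)) = -36*(32 + 66) = -36*98 = -3528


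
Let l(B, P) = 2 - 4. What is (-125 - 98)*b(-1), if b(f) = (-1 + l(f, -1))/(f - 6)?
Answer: -669/7 ≈ -95.571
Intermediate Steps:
l(B, P) = -2
b(f) = -3/(-6 + f) (b(f) = (-1 - 2)/(f - 6) = -3/(-6 + f))
(-125 - 98)*b(-1) = (-125 - 98)*(-3/(-6 - 1)) = -(-669)/(-7) = -(-669)*(-1)/7 = -223*3/7 = -669/7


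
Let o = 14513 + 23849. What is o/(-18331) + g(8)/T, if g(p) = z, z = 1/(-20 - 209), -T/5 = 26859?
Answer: -1179767858579/563743416705 ≈ -2.0927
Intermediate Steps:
T = -134295 (T = -5*26859 = -134295)
z = -1/229 (z = 1/(-229) = -1/229 ≈ -0.0043668)
g(p) = -1/229
o = 38362
o/(-18331) + g(8)/T = 38362/(-18331) - 1/229/(-134295) = 38362*(-1/18331) - 1/229*(-1/134295) = -38362/18331 + 1/30753555 = -1179767858579/563743416705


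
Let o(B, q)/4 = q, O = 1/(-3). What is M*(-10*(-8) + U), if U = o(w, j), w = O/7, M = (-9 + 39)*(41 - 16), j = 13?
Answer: 99000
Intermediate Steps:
O = -⅓ ≈ -0.33333
M = 750 (M = 30*25 = 750)
w = -1/21 (w = -⅓/7 = -⅓*⅐ = -1/21 ≈ -0.047619)
o(B, q) = 4*q
U = 52 (U = 4*13 = 52)
M*(-10*(-8) + U) = 750*(-10*(-8) + 52) = 750*(80 + 52) = 750*132 = 99000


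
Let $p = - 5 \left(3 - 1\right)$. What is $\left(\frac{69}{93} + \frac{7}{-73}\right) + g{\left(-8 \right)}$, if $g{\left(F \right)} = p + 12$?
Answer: $\frac{5988}{2263} \approx 2.646$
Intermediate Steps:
$p = -10$ ($p = \left(-5\right) 2 = -10$)
$g{\left(F \right)} = 2$ ($g{\left(F \right)} = -10 + 12 = 2$)
$\left(\frac{69}{93} + \frac{7}{-73}\right) + g{\left(-8 \right)} = \left(\frac{69}{93} + \frac{7}{-73}\right) + 2 = \left(69 \cdot \frac{1}{93} + 7 \left(- \frac{1}{73}\right)\right) + 2 = \left(\frac{23}{31} - \frac{7}{73}\right) + 2 = \frac{1462}{2263} + 2 = \frac{5988}{2263}$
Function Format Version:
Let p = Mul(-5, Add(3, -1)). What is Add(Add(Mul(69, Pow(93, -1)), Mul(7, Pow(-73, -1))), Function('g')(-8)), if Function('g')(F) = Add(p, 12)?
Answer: Rational(5988, 2263) ≈ 2.6460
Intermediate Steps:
p = -10 (p = Mul(-5, 2) = -10)
Function('g')(F) = 2 (Function('g')(F) = Add(-10, 12) = 2)
Add(Add(Mul(69, Pow(93, -1)), Mul(7, Pow(-73, -1))), Function('g')(-8)) = Add(Add(Mul(69, Pow(93, -1)), Mul(7, Pow(-73, -1))), 2) = Add(Add(Mul(69, Rational(1, 93)), Mul(7, Rational(-1, 73))), 2) = Add(Add(Rational(23, 31), Rational(-7, 73)), 2) = Add(Rational(1462, 2263), 2) = Rational(5988, 2263)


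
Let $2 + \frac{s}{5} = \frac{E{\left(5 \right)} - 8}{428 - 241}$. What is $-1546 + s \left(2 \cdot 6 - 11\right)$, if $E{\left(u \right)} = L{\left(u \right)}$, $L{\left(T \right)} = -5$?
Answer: $- \frac{291037}{187} \approx -1556.3$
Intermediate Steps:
$E{\left(u \right)} = -5$
$s = - \frac{1935}{187}$ ($s = -10 + 5 \frac{-5 - 8}{428 - 241} = -10 + 5 \left(- \frac{13}{187}\right) = -10 - \frac{65}{187} = - \frac{1935}{187} \approx -10.348$)
$-1546 + s \left(2 \cdot 6 - 11\right) = -1546 - \frac{1935 \left(2 \cdot 6 - 11\right)}{187} = -1546 - \frac{1935 \left(12 - 11\right)}{187} = -1546 - \frac{1935}{187} = - \frac{291037}{187}$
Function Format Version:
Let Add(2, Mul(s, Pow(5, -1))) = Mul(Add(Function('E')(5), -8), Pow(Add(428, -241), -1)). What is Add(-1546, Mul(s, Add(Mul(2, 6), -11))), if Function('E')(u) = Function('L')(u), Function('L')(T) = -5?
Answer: Rational(-291037, 187) ≈ -1556.3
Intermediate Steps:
Function('E')(u) = -5
s = Rational(-1935, 187) (s = Add(-10, Mul(5, Mul(Add(-5, -8), Pow(Add(428, -241), -1)))) = Add(-10, Mul(5, Mul(-13, Pow(187, -1)))) = Add(-10, Mul(5, Mul(-13, Rational(1, 187)))) = Add(-10, Mul(5, Rational(-13, 187))) = Add(-10, Rational(-65, 187)) = Rational(-1935, 187) ≈ -10.348)
Add(-1546, Mul(s, Add(Mul(2, 6), -11))) = Add(-1546, Mul(Rational(-1935, 187), Add(Mul(2, 6), -11))) = Add(-1546, Mul(Rational(-1935, 187), Add(12, -11))) = Add(-1546, Mul(Rational(-1935, 187), 1)) = Add(-1546, Rational(-1935, 187)) = Rational(-291037, 187)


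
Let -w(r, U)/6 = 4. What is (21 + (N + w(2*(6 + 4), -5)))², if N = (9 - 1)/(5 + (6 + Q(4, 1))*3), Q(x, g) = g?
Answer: 1225/169 ≈ 7.2485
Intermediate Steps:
w(r, U) = -24 (w(r, U) = -6*4 = -24)
N = 4/13 (N = (9 - 1)/(5 + (6 + 1)*3) = 8/(5 + 7*3) = 8/(5 + 21) = 8/26 = 8*(1/26) = 4/13 ≈ 0.30769)
(21 + (N + w(2*(6 + 4), -5)))² = (21 + (4/13 - 24))² = (21 - 308/13)² = (-35/13)² = 1225/169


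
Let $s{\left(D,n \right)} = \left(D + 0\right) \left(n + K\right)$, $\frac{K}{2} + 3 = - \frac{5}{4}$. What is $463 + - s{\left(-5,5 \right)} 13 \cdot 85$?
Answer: $- \frac{37749}{2} \approx -18875.0$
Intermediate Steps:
$K = - \frac{17}{2}$ ($K = -6 + 2 \left(- \frac{5}{4}\right) = -6 - \frac{5}{2} = - \frac{17}{2} \approx -8.5$)
$s{\left(D,n \right)} = D \left(- \frac{17}{2} + n\right)$ ($s{\left(D,n \right)} = \left(D + 0\right) \left(n - \frac{17}{2}\right) = D \left(- \frac{17}{2} + n\right)$)
$463 + - s{\left(-5,5 \right)} 13 \cdot 85 = 463 + - \frac{1}{2} \left(-5\right) \left(-17 + 2 \cdot 5\right) 13 \cdot 85 = 463 + - \frac{1}{2} \left(-5\right) \left(-17 + 10\right) 13 \cdot 85 = 463 + - \frac{1}{2} \left(-5\right) \left(-7\right) 13 \cdot 85 = 463 + - \frac{35 \cdot 13}{2} \cdot 85 = 463 + \left(-1\right) \frac{455}{2} \cdot 85 = 463 - \frac{38675}{2} = - \frac{37749}{2}$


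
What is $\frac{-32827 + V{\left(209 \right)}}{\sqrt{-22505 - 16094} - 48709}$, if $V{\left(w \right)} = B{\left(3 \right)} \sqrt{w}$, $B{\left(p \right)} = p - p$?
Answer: $\frac{1598970343}{2372605280} + \frac{361097 i \sqrt{319}}{2372605280} \approx 0.67393 + 0.0027183 i$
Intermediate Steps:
$B{\left(p \right)} = 0$
$V{\left(w \right)} = 0$ ($V{\left(w \right)} = 0 \sqrt{w} = 0$)
$\frac{-32827 + V{\left(209 \right)}}{\sqrt{-22505 - 16094} - 48709} = \frac{-32827 + 0}{\sqrt{-22505 - 16094} - 48709} = - \frac{32827}{\sqrt{-38599} - 48709} = - \frac{32827}{11 i \sqrt{319} - 48709} = - \frac{32827}{-48709 + 11 i \sqrt{319}}$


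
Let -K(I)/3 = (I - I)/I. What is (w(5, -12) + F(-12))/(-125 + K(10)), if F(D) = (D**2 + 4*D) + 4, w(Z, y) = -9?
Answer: -91/125 ≈ -0.72800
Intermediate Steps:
K(I) = 0 (K(I) = -3*(I - I)/I = -0/I = -3*0 = 0)
F(D) = 4 + D**2 + 4*D
(w(5, -12) + F(-12))/(-125 + K(10)) = (-9 + (4 + (-12)**2 + 4*(-12)))/(-125 + 0) = (-9 + (4 + 144 - 48))/(-125) = (-9 + 100)*(-1/125) = 91*(-1/125) = -91/125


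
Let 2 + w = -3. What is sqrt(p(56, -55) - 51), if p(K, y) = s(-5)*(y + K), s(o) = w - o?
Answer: I*sqrt(51) ≈ 7.1414*I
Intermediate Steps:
w = -5 (w = -2 - 3 = -5)
s(o) = -5 - o
p(K, y) = 0 (p(K, y) = (-5 - 1*(-5))*(y + K) = (-5 + 5)*(K + y) = 0*(K + y) = 0)
sqrt(p(56, -55) - 51) = sqrt(0 - 51) = sqrt(-51) = I*sqrt(51)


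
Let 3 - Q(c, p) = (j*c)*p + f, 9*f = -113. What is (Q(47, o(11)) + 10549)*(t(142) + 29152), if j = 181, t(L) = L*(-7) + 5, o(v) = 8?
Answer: -14572183949/9 ≈ -1.6191e+9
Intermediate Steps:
f = -113/9 (f = (⅑)*(-113) = -113/9 ≈ -12.556)
t(L) = 5 - 7*L (t(L) = -7*L + 5 = 5 - 7*L)
Q(c, p) = 140/9 - 181*c*p (Q(c, p) = 3 - ((181*c)*p - 113/9) = 3 - (181*c*p - 113/9) = 3 - (-113/9 + 181*c*p) = 3 + (113/9 - 181*c*p) = 140/9 - 181*c*p)
(Q(47, o(11)) + 10549)*(t(142) + 29152) = ((140/9 - 181*47*8) + 10549)*((5 - 7*142) + 29152) = ((140/9 - 68056) + 10549)*((5 - 994) + 29152) = (-612364/9 + 10549)*(-989 + 29152) = -517423/9*28163 = -14572183949/9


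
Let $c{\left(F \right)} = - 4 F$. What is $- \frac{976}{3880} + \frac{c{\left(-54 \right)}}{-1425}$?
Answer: $- \frac{18574}{46075} \approx -0.40313$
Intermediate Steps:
$- \frac{976}{3880} + \frac{c{\left(-54 \right)}}{-1425} = - \frac{976}{3880} + \frac{\left(-4\right) \left(-54\right)}{-1425} = \left(-976\right) \frac{1}{3880} + 216 \left(- \frac{1}{1425}\right) = - \frac{122}{485} - \frac{72}{475} = - \frac{18574}{46075}$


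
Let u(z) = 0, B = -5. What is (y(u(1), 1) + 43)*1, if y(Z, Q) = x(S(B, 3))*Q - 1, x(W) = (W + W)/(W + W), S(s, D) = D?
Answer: 43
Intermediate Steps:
x(W) = 1 (x(W) = (2*W)/((2*W)) = (2*W)*(1/(2*W)) = 1)
y(Z, Q) = -1 + Q (y(Z, Q) = 1*Q - 1 = Q - 1 = -1 + Q)
(y(u(1), 1) + 43)*1 = ((-1 + 1) + 43)*1 = (0 + 43)*1 = 43*1 = 43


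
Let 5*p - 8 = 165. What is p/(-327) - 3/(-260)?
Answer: -1603/17004 ≈ -0.094272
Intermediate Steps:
p = 173/5 (p = 8/5 + (⅕)*165 = 8/5 + 33 = 173/5 ≈ 34.600)
p/(-327) - 3/(-260) = (173/5)/(-327) - 3/(-260) = (173/5)*(-1/327) - 3*(-1/260) = -173/1635 + 3/260 = -1603/17004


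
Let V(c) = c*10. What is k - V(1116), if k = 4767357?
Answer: 4756197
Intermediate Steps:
V(c) = 10*c
k - V(1116) = 4767357 - 10*1116 = 4767357 - 1*11160 = 4767357 - 11160 = 4756197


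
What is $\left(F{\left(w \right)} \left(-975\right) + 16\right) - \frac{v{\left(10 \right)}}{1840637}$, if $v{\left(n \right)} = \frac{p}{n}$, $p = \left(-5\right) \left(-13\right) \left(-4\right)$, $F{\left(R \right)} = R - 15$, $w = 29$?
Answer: $- \frac{25095244832}{1840637} \approx -13634.0$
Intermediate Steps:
$F{\left(R \right)} = -15 + R$ ($F{\left(R \right)} = R - 15 = -15 + R$)
$p = -260$ ($p = 65 \left(-4\right) = -260$)
$v{\left(n \right)} = - \frac{260}{n}$
$\left(F{\left(w \right)} \left(-975\right) + 16\right) - \frac{v{\left(10 \right)}}{1840637} = \left(\left(-15 + 29\right) \left(-975\right) + 16\right) - \frac{\left(-260\right) \frac{1}{10}}{1840637} = \left(14 \left(-975\right) + 16\right) - \left(-260\right) \frac{1}{10} \cdot \frac{1}{1840637} = \left(-13650 + 16\right) - \left(-26\right) \frac{1}{1840637} = -13634 - - \frac{26}{1840637} = -13634 + \frac{26}{1840637} = - \frac{25095244832}{1840637}$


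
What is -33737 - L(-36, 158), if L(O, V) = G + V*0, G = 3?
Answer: -33740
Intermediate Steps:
L(O, V) = 3 (L(O, V) = 3 + V*0 = 3 + 0 = 3)
-33737 - L(-36, 158) = -33737 - 1*3 = -33737 - 3 = -33740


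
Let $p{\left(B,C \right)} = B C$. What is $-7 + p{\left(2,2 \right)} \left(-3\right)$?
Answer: $-19$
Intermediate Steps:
$-7 + p{\left(2,2 \right)} \left(-3\right) = -7 + 2 \cdot 2 \left(-3\right) = -7 + 4 \left(-3\right) = -7 - 12 = -19$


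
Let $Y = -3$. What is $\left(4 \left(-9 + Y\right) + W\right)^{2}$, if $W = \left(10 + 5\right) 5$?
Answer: $729$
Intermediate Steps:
$W = 75$ ($W = 15 \cdot 5 = 75$)
$\left(4 \left(-9 + Y\right) + W\right)^{2} = \left(4 \left(-9 - 3\right) + 75\right)^{2} = \left(4 \left(-12\right) + 75\right)^{2} = \left(-48 + 75\right)^{2} = 27^{2} = 729$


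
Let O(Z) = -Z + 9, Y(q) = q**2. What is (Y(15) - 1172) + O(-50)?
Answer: -888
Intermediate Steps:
O(Z) = 9 - Z
(Y(15) - 1172) + O(-50) = (15**2 - 1172) + (9 - 1*(-50)) = (225 - 1172) + (9 + 50) = -947 + 59 = -888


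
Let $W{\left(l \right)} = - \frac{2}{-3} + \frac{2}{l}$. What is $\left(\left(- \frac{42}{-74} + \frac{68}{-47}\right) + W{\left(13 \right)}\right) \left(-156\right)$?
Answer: $\frac{15932}{1739} \approx 9.1616$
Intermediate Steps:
$W{\left(l \right)} = \frac{2}{3} + \frac{2}{l}$ ($W{\left(l \right)} = \left(-2\right) \left(- \frac{1}{3}\right) + \frac{2}{l} = \frac{2}{3} + \frac{2}{l}$)
$\left(\left(- \frac{42}{-74} + \frac{68}{-47}\right) + W{\left(13 \right)}\right) \left(-156\right) = \left(\left(- \frac{42}{-74} + \frac{68}{-47}\right) + \left(\frac{2}{3} + \frac{2}{13}\right)\right) \left(-156\right) = \left(\left(\left(-42\right) \left(- \frac{1}{74}\right) + 68 \left(- \frac{1}{47}\right)\right) + \left(\frac{2}{3} + 2 \cdot \frac{1}{13}\right)\right) \left(-156\right) = \left(\left(\frac{21}{37} - \frac{68}{47}\right) + \left(\frac{2}{3} + \frac{2}{13}\right)\right) \left(-156\right) = \left(- \frac{1529}{1739} + \frac{32}{39}\right) \left(-156\right) = \left(- \frac{3983}{67821}\right) \left(-156\right) = \frac{15932}{1739}$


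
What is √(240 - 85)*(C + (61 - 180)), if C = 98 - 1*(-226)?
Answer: 205*√155 ≈ 2552.2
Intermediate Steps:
C = 324 (C = 98 + 226 = 324)
√(240 - 85)*(C + (61 - 180)) = √(240 - 85)*(324 + (61 - 180)) = √155*(324 - 119) = √155*205 = 205*√155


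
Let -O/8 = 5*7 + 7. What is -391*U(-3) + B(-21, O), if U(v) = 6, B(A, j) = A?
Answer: -2367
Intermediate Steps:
O = -336 (O = -8*(5*7 + 7) = -8*(35 + 7) = -8*42 = -336)
-391*U(-3) + B(-21, O) = -391*6 - 21 = -2346 - 21 = -2367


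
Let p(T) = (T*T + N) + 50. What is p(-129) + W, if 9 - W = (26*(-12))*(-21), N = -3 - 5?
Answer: 10140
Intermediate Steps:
N = -8
W = -6543 (W = 9 - 26*(-12)*(-21) = 9 - (-312)*(-21) = 9 - 1*6552 = 9 - 6552 = -6543)
p(T) = 42 + T**2 (p(T) = (T*T - 8) + 50 = (T**2 - 8) + 50 = (-8 + T**2) + 50 = 42 + T**2)
p(-129) + W = (42 + (-129)**2) - 6543 = (42 + 16641) - 6543 = 16683 - 6543 = 10140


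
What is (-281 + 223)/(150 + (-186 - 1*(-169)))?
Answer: -58/133 ≈ -0.43609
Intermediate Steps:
(-281 + 223)/(150 + (-186 - 1*(-169))) = -58/(150 + (-186 + 169)) = -58/(150 - 17) = -58/133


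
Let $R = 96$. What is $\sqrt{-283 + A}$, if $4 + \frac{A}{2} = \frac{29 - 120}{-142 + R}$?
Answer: $\frac{i \sqrt{151846}}{23} \approx 16.942 i$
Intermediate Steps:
$A = - \frac{93}{23}$ ($A = -8 + 2 \frac{29 - 120}{-142 + 96} = -8 + 2 \left(- \frac{91}{-46}\right) = -8 + 2 \left(\left(-91\right) \left(- \frac{1}{46}\right)\right) = -8 + 2 \cdot \frac{91}{46} = -8 + \frac{91}{23} = - \frac{93}{23} \approx -4.0435$)
$\sqrt{-283 + A} = \sqrt{-283 - \frac{93}{23}} = \sqrt{- \frac{6602}{23}} = \frac{i \sqrt{151846}}{23}$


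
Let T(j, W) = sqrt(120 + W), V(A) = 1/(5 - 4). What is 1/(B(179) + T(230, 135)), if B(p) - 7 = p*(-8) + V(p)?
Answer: -1424/2027521 - sqrt(255)/2027521 ≈ -0.00071021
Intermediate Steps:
V(A) = 1 (V(A) = 1/1 = 1)
B(p) = 8 - 8*p (B(p) = 7 + (p*(-8) + 1) = 7 + (-8*p + 1) = 7 + (1 - 8*p) = 8 - 8*p)
1/(B(179) + T(230, 135)) = 1/((8 - 8*179) + sqrt(120 + 135)) = 1/((8 - 1432) + sqrt(255)) = 1/(-1424 + sqrt(255))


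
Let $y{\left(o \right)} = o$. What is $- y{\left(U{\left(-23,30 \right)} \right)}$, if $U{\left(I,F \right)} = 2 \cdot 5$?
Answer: $-10$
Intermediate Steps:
$U{\left(I,F \right)} = 10$
$- y{\left(U{\left(-23,30 \right)} \right)} = \left(-1\right) 10 = -10$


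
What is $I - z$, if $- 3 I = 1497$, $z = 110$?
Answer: $-609$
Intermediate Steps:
$I = -499$ ($I = \left(- \frac{1}{3}\right) 1497 = -499$)
$I - z = -499 - 110 = -609$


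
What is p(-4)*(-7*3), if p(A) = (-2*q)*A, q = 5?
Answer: -840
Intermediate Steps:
p(A) = -10*A (p(A) = (-2*5)*A = -10*A)
p(-4)*(-7*3) = (-10*(-4))*(-7*3) = 40*(-21) = -840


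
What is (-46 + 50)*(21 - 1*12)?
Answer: 36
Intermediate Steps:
(-46 + 50)*(21 - 1*12) = 4*(21 - 12) = 4*9 = 36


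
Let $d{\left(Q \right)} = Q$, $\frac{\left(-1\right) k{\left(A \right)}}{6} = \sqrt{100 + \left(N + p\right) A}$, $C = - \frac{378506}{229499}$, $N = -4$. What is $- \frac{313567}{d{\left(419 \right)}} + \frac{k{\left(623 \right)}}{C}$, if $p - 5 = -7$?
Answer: $- \frac{313567}{419} + \frac{688497 i \sqrt{3638}}{189253} \approx -748.37 + 219.43 i$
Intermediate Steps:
$p = -2$ ($p = 5 - 7 = -2$)
$C = - \frac{378506}{229499}$ ($C = \left(-378506\right) \frac{1}{229499} = - \frac{378506}{229499} \approx -1.6493$)
$k{\left(A \right)} = - 6 \sqrt{100 - 6 A}$ ($k{\left(A \right)} = - 6 \sqrt{100 + \left(-4 - 2\right) A} = - 6 \sqrt{100 - 6 A}$)
$- \frac{313567}{d{\left(419 \right)}} + \frac{k{\left(623 \right)}}{C} = - \frac{313567}{419} + \frac{\left(-6\right) \sqrt{100 - 3738}}{- \frac{378506}{229499}} = \left(-313567\right) \frac{1}{419} + - 6 \sqrt{100 - 3738} \left(- \frac{229499}{378506}\right) = - \frac{313567}{419} + - 6 \sqrt{-3638} \left(- \frac{229499}{378506}\right) = - \frac{313567}{419} + - 6 i \sqrt{3638} \left(- \frac{229499}{378506}\right) = - \frac{313567}{419} + \frac{688497 i \sqrt{3638}}{189253}$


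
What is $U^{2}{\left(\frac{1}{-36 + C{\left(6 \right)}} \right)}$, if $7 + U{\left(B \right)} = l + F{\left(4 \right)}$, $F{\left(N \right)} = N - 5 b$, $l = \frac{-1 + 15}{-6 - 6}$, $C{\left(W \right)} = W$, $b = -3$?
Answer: $\frac{4225}{36} \approx 117.36$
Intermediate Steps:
$l = - \frac{7}{6}$ ($l = \frac{14}{-12} = 14 \left(- \frac{1}{12}\right) = - \frac{7}{6} \approx -1.1667$)
$F{\left(N \right)} = 15 + N$ ($F{\left(N \right)} = N - -15 = N + 15 = 15 + N$)
$U{\left(B \right)} = \frac{65}{6}$ ($U{\left(B \right)} = -7 + \left(- \frac{7}{6} + \left(15 + 4\right)\right) = -7 + \left(- \frac{7}{6} + 19\right) = -7 + \frac{107}{6} = \frac{65}{6}$)
$U^{2}{\left(\frac{1}{-36 + C{\left(6 \right)}} \right)} = \left(\frac{65}{6}\right)^{2} = \frac{4225}{36}$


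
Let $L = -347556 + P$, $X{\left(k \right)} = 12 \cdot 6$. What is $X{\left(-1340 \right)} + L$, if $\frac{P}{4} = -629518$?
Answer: $-2865556$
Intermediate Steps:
$P = -2518072$ ($P = 4 \left(-629518\right) = -2518072$)
$X{\left(k \right)} = 72$
$L = -2865628$ ($L = -347556 - 2518072 = -2865628$)
$X{\left(-1340 \right)} + L = 72 - 2865628 = -2865556$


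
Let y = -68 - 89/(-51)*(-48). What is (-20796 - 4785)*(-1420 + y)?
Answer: 683524320/17 ≈ 4.0207e+7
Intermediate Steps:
y = -2580/17 (y = -68 - 89*(-1/51)*(-48) = -68 + (89/51)*(-48) = -68 - 1424/17 = -2580/17 ≈ -151.76)
(-20796 - 4785)*(-1420 + y) = (-20796 - 4785)*(-1420 - 2580/17) = -25581*(-26720/17) = 683524320/17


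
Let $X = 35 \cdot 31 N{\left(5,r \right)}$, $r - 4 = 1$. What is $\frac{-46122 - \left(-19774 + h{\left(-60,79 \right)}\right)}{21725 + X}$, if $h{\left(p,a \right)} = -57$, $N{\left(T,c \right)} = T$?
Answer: $- \frac{26291}{27150} \approx -0.96836$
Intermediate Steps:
$r = 5$ ($r = 4 + 1 = 5$)
$X = 5425$ ($X = 35 \cdot 31 \cdot 5 = 1085 \cdot 5 = 5425$)
$\frac{-46122 - \left(-19774 + h{\left(-60,79 \right)}\right)}{21725 + X} = \frac{-46122 + \left(\left(6835 - -57\right) + 12939\right)}{21725 + 5425} = \frac{-46122 + \left(\left(6835 + 57\right) + 12939\right)}{27150} = \left(-46122 + \left(6892 + 12939\right)\right) \frac{1}{27150} = \left(-46122 + 19831\right) \frac{1}{27150} = \left(-26291\right) \frac{1}{27150} = - \frac{26291}{27150}$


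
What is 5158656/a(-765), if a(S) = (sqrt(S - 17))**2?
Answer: -2579328/391 ≈ -6596.8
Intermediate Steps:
a(S) = -17 + S (a(S) = (sqrt(-17 + S))**2 = -17 + S)
5158656/a(-765) = 5158656/(-17 - 765) = 5158656/(-782) = 5158656*(-1/782) = -2579328/391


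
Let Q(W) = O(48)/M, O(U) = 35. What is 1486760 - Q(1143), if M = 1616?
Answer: 2402604125/1616 ≈ 1.4868e+6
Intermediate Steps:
Q(W) = 35/1616
1486760 - Q(1143) = 1486760 - 1*35/1616 = 1486760 - 35/1616 = 2402604125/1616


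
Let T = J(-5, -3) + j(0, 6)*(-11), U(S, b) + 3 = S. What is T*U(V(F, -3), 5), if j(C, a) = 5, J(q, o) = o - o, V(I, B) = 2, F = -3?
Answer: 55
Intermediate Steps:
J(q, o) = 0
U(S, b) = -3 + S
T = -55 (T = 0 + 5*(-11) = 0 - 55 = -55)
T*U(V(F, -3), 5) = -55*(-3 + 2) = -55*(-1) = 55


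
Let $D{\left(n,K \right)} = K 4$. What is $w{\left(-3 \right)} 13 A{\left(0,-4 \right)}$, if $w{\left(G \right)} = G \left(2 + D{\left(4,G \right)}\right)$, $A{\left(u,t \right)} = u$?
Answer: $0$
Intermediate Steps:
$D{\left(n,K \right)} = 4 K$
$w{\left(G \right)} = G \left(2 + 4 G\right)$
$w{\left(-3 \right)} 13 A{\left(0,-4 \right)} = 2 \left(-3\right) \left(1 + 2 \left(-3\right)\right) 13 \cdot 0 = 2 \left(-3\right) \left(1 - 6\right) 13 \cdot 0 = 2 \left(-3\right) \left(-5\right) 13 \cdot 0 = 30 \cdot 13 \cdot 0 = 390 \cdot 0 = 0$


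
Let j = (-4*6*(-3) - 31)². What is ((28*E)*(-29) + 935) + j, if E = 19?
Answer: -12812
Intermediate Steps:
j = 1681 (j = (-24*(-3) - 31)² = (72 - 31)² = 41² = 1681)
((28*E)*(-29) + 935) + j = ((28*19)*(-29) + 935) + 1681 = (532*(-29) + 935) + 1681 = (-15428 + 935) + 1681 = -14493 + 1681 = -12812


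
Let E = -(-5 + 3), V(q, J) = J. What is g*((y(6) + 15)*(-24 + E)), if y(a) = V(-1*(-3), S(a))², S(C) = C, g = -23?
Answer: 25806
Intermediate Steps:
y(a) = a²
E = 2 (E = -1*(-2) = 2)
g*((y(6) + 15)*(-24 + E)) = -23*(6² + 15)*(-24 + 2) = -23*(36 + 15)*(-22) = -1173*(-22) = -23*(-1122) = 25806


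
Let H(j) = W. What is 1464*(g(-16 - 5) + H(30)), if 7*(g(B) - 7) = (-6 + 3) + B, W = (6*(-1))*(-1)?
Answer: 98088/7 ≈ 14013.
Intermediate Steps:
W = 6 (W = -6*(-1) = 6)
g(B) = 46/7 + B/7 (g(B) = 7 + ((-6 + 3) + B)/7 = 7 + (-3 + B)/7 = 7 + (-3/7 + B/7) = 46/7 + B/7)
H(j) = 6
1464*(g(-16 - 5) + H(30)) = 1464*((46/7 + (-16 - 5)/7) + 6) = 1464*((46/7 + (1/7)*(-21)) + 6) = 1464*((46/7 - 3) + 6) = 1464*(25/7 + 6) = 1464*(67/7) = 98088/7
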